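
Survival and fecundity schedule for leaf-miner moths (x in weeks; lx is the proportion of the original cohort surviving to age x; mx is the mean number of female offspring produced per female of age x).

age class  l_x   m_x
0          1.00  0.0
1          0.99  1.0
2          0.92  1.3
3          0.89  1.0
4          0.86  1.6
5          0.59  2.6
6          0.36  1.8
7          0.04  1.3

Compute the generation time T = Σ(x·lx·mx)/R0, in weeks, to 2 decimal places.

lx·mx: 0, 0.99, 1.196, 0.89, 1.376, 1.534, 0.648, 0.052 → R0 = 6.686
x·lx·mx: 0, 0.99, 2.392, 2.67, 5.504, 7.67, 3.888, 0.364 → Σ = 23.478
T = 23.478 / 6.686 = 3.511517… → 3.51

3.51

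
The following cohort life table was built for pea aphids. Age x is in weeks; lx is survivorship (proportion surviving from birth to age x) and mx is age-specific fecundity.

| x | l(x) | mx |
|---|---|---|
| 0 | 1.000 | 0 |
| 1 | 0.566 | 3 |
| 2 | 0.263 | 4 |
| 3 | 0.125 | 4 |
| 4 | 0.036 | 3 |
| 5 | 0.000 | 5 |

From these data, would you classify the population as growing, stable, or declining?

R0 = Σ lx·mx = 0 + 1.698 + 1.052 + 0.5 + 0.108 + 0 = 3.358
R0 > 1, so the population is growing.

growing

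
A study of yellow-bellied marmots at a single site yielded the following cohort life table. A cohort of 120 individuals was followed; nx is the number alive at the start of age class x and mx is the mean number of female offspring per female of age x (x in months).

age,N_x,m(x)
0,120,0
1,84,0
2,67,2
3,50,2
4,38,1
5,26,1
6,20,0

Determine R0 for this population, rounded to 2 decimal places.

2.48

lx = nx/n0 = nx/120: 1, 0.7, 0.55833…, 0.41667…, 0.31667…, 0.21667…, 0.16667…
lx·mx by age: 0, 0, 1.116667…, 0.833333…, 0.316667…, 0.216667…, 0
R0 = Σ lx·mx = 2.483333… → 2.48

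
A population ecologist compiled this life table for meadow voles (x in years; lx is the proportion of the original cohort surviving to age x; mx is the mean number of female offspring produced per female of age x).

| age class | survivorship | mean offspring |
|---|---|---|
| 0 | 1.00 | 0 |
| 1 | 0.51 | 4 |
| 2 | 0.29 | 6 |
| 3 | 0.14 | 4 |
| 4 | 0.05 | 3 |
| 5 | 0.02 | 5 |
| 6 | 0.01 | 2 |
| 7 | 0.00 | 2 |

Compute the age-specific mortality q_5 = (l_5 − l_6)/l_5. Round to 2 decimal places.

q_5 = (l_5 − l_6) / l_5 = (0.02 − 0.01) / 0.02
     = 0.01 / 0.02 = 0.5 → 0.50

0.50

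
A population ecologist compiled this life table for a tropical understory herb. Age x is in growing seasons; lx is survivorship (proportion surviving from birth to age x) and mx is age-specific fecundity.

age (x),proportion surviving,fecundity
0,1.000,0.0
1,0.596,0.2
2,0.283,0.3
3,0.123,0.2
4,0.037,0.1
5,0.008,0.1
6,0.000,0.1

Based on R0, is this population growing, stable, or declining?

declining

R0 = Σ lx·mx = 0 + 0.1192 + 0.0849 + 0.0246 + 0.0037 + 0.0008 + 0 = 0.2332
R0 < 1, so the population is declining.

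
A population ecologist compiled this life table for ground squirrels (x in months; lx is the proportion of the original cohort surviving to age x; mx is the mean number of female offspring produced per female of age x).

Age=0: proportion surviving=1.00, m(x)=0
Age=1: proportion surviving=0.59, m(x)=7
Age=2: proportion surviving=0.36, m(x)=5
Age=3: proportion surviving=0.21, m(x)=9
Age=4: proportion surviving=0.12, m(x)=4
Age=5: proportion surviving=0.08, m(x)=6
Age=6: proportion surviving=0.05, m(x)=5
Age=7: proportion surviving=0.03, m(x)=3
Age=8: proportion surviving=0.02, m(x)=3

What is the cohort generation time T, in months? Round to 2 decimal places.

2.21

lx·mx: 0, 4.13, 1.8, 1.89, 0.48, 0.48, 0.25, 0.09, 0.06 → R0 = 9.18
x·lx·mx: 0, 4.13, 3.6, 5.67, 1.92, 2.4, 1.5, 0.63, 0.48 → Σ = 20.33
T = 20.33 / 9.18 = 2.214597… → 2.21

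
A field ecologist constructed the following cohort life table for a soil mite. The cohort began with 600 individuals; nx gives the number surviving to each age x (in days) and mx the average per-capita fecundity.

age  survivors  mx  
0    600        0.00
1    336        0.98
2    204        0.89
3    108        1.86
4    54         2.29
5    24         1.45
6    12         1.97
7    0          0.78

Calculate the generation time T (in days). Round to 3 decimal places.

lx = nx/n0 = nx/600: 1, 0.56, 0.34, 0.18, 0.09, 0.04, 0.02, 0
lx·mx: 0, 0.5488, 0.3026, 0.3348, 0.2061, 0.058, 0.0394, 0 → R0 = 1.4897
x·lx·mx: 0, 0.5488, 0.6052, 1.0044, 0.8244, 0.29, 0.2364, 0 → Σ = 3.5092
T = 3.5092 / 1.4897 = 2.355642… → 2.356

2.356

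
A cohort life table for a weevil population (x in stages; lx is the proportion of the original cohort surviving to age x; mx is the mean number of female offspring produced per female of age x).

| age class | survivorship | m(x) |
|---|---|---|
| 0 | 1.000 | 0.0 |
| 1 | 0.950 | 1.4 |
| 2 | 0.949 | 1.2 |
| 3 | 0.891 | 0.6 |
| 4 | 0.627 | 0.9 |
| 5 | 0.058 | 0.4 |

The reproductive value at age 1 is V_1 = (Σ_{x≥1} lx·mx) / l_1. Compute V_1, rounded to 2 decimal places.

3.78

lx·mx for x ≥ 1: 1.33, 1.1388, 0.5346, 0.5643, 0.0232 → sum = 3.5909
V_1 = 3.5909 / l_1 = 3.5909 / 0.95 = 3.779895… → 3.78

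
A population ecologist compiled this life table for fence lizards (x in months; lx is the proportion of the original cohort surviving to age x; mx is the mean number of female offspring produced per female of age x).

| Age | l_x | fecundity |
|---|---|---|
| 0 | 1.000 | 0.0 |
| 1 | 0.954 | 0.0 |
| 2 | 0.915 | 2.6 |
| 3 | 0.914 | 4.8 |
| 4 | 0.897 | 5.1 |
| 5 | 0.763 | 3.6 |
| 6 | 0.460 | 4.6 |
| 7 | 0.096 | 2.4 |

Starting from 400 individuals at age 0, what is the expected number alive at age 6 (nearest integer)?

184

Expected survivors = N0 · l_6 = 400 × 0.460 = 184 → 184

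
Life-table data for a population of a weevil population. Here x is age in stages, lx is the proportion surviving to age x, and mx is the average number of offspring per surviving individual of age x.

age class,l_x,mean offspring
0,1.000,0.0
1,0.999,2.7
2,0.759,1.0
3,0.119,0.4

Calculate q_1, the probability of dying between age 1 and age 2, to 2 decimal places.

q_1 = (l_1 − l_2) / l_1 = (0.999 − 0.759) / 0.999
     = 0.24 / 0.999 = 0.24024… → 0.24

0.24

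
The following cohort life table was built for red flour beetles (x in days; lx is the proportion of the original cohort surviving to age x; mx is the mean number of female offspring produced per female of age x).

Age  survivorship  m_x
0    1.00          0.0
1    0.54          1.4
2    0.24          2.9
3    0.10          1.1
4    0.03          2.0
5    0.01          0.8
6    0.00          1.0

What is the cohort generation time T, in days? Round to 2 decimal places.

1.69

lx·mx: 0, 0.756, 0.696, 0.11, 0.06, 0.008, 0 → R0 = 1.63
x·lx·mx: 0, 0.756, 1.392, 0.33, 0.24, 0.04, 0 → Σ = 2.758
T = 2.758 / 1.63 = 1.692025… → 1.69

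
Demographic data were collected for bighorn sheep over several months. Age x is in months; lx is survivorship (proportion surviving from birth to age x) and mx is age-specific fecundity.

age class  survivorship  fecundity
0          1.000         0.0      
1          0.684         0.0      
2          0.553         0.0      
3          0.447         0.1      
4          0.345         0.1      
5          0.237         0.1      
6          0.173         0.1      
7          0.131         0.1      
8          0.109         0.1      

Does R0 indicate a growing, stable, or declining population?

R0 = Σ lx·mx = 0 + 0 + 0 + 0.0447 + 0.0345 + 0.0237 + 0.0173 + 0.0131 + 0.0109 = 0.1442
R0 < 1, so the population is declining.

declining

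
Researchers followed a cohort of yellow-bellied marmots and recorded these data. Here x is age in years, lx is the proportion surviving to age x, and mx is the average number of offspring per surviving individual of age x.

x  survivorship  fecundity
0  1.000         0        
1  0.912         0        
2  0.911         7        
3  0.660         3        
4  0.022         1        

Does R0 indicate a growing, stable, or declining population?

R0 = Σ lx·mx = 0 + 0 + 6.377 + 1.98 + 0.022 = 8.379
R0 > 1, so the population is growing.

growing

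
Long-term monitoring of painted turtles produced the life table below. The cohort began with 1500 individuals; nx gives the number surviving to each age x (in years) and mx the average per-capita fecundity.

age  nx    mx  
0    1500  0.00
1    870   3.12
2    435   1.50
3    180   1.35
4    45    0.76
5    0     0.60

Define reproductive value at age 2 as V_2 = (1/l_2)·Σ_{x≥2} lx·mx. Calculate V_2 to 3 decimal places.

2.137

lx = nx/n0 = nx/1500: 1, 0.58, 0.29, 0.12, 0.03, 0
lx·mx for x ≥ 2: 0.435, 0.162, 0.0228, 0 → sum = 0.6198
V_2 = 0.6198 / l_2 = 0.6198 / 0.29 = 2.137241… → 2.137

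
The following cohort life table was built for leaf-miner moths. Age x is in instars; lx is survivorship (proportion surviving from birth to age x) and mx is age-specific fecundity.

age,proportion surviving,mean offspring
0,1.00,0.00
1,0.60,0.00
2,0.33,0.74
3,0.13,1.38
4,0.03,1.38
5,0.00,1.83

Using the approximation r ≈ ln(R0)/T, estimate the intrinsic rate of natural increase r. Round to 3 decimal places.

-0.299

R0 = Σ lx·mx = 0 + 0 + 0.2442 + 0.1794 + 0.0414 + 0 = 0.465
Σ x·lx·mx = 1.1922; T = 1.1922/0.465 = 2.56387…
r ≈ ln(R0)/T = ln(0.465)/2.56387… = -0.29866… → -0.299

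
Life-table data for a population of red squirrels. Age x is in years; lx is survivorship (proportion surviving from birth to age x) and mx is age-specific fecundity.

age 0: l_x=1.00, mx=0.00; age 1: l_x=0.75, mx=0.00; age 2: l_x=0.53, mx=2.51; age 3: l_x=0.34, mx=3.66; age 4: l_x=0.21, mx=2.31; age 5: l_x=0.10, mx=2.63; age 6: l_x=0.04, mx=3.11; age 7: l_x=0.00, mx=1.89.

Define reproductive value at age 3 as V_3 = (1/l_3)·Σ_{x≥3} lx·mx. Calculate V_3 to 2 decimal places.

6.23

lx·mx for x ≥ 3: 1.2444, 0.4851, 0.263, 0.1244, 0 → sum = 2.1169
V_3 = 2.1169 / l_3 = 2.1169 / 0.34 = 6.226176… → 6.23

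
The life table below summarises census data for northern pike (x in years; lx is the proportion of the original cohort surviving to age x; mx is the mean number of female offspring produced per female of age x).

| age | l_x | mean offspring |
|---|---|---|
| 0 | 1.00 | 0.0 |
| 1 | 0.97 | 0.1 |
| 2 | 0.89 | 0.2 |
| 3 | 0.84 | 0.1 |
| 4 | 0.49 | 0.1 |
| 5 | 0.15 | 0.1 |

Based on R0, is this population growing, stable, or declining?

R0 = Σ lx·mx = 0 + 0.097 + 0.178 + 0.084 + 0.049 + 0.015 = 0.423
R0 < 1, so the population is declining.

declining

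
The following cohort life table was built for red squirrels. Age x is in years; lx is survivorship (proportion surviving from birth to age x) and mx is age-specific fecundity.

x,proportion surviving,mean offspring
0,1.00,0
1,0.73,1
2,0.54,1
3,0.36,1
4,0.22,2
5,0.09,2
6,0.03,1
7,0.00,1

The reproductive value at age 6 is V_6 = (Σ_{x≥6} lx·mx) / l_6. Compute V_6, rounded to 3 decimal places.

1.000

lx·mx for x ≥ 6: 0.03, 0 → sum = 0.03
V_6 = 0.03 / l_6 = 0.03 / 0.03 = 1 → 1.000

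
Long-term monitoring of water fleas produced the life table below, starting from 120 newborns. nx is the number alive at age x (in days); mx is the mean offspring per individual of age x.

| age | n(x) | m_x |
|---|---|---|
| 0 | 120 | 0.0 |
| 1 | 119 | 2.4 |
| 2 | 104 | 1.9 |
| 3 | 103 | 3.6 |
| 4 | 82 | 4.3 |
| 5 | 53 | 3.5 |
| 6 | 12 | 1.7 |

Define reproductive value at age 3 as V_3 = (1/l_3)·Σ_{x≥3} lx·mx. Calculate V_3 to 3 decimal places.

9.022

lx = nx/n0 = nx/120: 1, 0.99167…, 0.86667…, 0.85833…, 0.68333…, 0.44167…, 0.1
lx·mx for x ≥ 3: 3.09…, 2.938333…, 1.545833…, 0.17 → sum = 7.744167…
V_3 = 7.744167… / l_3 = 7.744167… / 0.858333… = 9.02233… → 9.022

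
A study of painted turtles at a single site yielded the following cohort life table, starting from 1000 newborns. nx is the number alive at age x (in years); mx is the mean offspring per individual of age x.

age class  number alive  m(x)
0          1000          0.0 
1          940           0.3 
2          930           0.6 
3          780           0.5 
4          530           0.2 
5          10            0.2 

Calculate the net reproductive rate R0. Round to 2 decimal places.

1.34

lx = nx/n0 = nx/1000: 1, 0.94, 0.93, 0.78, 0.53, 0.01
lx·mx by age: 0, 0.282, 0.558, 0.39, 0.106, 0.002
R0 = Σ lx·mx = 1.338 → 1.34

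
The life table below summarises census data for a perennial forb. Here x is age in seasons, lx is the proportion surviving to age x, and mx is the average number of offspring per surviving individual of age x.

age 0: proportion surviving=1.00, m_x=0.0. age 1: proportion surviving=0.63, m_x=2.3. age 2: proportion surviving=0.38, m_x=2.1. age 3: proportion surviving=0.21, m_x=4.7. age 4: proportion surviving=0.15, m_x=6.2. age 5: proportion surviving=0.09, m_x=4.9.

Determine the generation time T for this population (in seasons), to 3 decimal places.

lx·mx: 0, 1.449, 0.798, 0.987, 0.93, 0.441 → R0 = 4.605
x·lx·mx: 0, 1.449, 1.596, 2.961, 3.72, 2.205 → Σ = 11.931
T = 11.931 / 4.605 = 2.590879… → 2.591

2.591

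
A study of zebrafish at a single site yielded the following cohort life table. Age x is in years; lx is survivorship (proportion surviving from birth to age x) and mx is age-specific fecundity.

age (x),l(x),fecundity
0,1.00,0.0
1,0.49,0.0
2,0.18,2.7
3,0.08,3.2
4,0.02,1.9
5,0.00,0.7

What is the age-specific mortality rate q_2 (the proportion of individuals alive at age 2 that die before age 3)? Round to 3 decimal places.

0.556

q_2 = (l_2 − l_3) / l_2 = (0.18 − 0.08) / 0.18
     = 0.1 / 0.18 = 0.555556… → 0.556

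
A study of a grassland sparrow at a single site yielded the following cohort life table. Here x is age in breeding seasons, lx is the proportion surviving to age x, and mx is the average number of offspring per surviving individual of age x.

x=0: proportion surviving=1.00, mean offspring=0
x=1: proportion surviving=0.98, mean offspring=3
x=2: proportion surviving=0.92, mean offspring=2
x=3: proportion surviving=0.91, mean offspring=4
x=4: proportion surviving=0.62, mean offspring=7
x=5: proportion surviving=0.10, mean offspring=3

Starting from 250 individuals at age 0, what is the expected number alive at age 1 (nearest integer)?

245

Expected survivors = N0 · l_1 = 250 × 0.98 = 245 → 245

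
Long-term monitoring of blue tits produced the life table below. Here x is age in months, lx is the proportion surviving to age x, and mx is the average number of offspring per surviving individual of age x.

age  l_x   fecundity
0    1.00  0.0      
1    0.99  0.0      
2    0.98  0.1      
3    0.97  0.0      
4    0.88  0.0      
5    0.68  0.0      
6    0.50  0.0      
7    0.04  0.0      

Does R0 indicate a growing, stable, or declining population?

R0 = Σ lx·mx = 0 + 0 + 0.098 + 0 + 0 + 0 + 0 + 0 = 0.098
R0 < 1, so the population is declining.

declining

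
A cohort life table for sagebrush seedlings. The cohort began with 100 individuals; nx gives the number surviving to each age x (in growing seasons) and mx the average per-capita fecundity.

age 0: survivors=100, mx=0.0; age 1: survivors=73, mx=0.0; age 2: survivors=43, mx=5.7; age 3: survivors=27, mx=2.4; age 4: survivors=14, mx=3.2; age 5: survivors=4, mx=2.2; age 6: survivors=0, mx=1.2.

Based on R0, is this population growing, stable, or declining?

growing

lx = nx/n0 = nx/100: 1, 0.73, 0.43, 0.27, 0.14, 0.04, 0
R0 = Σ lx·mx = 0 + 0 + 2.451 + 0.648 + 0.448 + 0.088 + 0 = 3.635
R0 > 1, so the population is growing.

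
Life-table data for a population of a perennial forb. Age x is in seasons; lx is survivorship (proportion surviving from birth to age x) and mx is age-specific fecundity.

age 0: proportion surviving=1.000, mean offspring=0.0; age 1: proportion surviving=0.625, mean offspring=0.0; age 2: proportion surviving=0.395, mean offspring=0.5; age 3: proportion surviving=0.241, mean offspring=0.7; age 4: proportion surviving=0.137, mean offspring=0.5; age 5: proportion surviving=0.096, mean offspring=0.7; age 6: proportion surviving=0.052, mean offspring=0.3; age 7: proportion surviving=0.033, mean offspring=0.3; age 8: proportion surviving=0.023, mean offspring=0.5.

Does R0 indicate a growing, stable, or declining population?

declining

R0 = Σ lx·mx = 0 + 0 + 0.1975 + 0.1687 + 0.0685 + 0.0672 + 0.0156 + 0.0099 + 0.0115 = 0.5389
R0 < 1, so the population is declining.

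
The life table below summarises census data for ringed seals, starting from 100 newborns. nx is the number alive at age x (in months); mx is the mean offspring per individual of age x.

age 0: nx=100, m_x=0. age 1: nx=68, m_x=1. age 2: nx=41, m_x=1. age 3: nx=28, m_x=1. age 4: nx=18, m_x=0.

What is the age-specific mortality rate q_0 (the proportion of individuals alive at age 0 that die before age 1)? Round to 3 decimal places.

0.320

lx = nx/n0 = nx/100: 1, 0.68, 0.41, 0.28, 0.18
q_0 = (l_0 − l_1) / l_0 = (1 − 0.68) / 1
     = 0.32 / 1 = 0.32 → 0.320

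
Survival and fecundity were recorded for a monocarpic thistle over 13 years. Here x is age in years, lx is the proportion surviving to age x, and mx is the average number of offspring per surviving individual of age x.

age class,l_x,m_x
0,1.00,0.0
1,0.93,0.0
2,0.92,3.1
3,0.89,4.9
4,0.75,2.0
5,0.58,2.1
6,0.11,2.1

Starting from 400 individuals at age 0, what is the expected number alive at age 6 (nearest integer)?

44

Expected survivors = N0 · l_6 = 400 × 0.11 = 44 → 44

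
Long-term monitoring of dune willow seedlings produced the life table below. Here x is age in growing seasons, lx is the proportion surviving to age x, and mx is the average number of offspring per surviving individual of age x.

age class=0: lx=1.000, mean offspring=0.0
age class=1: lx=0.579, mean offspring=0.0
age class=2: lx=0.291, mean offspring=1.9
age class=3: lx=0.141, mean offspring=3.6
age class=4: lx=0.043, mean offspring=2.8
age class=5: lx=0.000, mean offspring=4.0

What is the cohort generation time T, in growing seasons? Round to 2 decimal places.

2.63

lx·mx: 0, 0, 0.5529, 0.5076, 0.1204, 0 → R0 = 1.1809
x·lx·mx: 0, 0, 1.1058, 1.5228, 0.4816, 0 → Σ = 3.1102
T = 3.1102 / 1.1809 = 2.633754… → 2.63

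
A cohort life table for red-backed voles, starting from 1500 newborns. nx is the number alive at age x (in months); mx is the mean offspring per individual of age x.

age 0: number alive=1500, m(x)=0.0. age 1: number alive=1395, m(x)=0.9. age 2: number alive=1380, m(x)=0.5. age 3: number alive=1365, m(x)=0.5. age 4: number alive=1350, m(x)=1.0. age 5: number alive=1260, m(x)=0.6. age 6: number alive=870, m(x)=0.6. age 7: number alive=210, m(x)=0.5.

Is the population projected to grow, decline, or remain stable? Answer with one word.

growing

lx = nx/n0 = nx/1500: 1, 0.93, 0.92, 0.91, 0.9, 0.84, 0.58, 0.14
R0 = Σ lx·mx = 0 + 0.837 + 0.46 + 0.455 + 0.9 + 0.504 + 0.348 + 0.07 = 3.574
R0 > 1, so the population is growing.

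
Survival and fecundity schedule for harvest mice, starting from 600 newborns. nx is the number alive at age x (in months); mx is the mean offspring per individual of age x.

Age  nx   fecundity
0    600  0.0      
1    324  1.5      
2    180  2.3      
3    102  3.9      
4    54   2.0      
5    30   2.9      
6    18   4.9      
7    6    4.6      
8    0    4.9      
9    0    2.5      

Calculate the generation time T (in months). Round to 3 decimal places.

lx = nx/n0 = nx/600: 1, 0.54, 0.3, 0.17, 0.09, 0.05, 0.03, 0.01, 0, 0
lx·mx: 0, 0.81, 0.69, 0.663, 0.18, 0.145, 0.147, 0.046, 0, 0 → R0 = 2.681
x·lx·mx: 0, 0.81, 1.38, 1.989, 0.72, 0.725, 0.882, 0.322, 0, 0 → Σ = 6.828
T = 6.828 / 2.681 = 2.546811… → 2.547

2.547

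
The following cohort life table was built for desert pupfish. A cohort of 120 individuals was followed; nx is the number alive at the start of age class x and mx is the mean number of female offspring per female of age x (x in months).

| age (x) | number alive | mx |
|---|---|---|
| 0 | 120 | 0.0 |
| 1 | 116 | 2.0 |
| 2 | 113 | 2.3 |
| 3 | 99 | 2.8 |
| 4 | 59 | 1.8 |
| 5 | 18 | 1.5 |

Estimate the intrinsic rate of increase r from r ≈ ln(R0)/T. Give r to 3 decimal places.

0.849

lx = nx/n0 = nx/120: 1, 0.96667…, 0.94167…, 0.825, 0.49167…, 0.15
R0 = Σ lx·mx = 0 + 1.93333… + 2.16583… + 2.31 + 0.885… + 0.225 = 7.519167…
Σ x·lx·mx = 17.86…; T = 17.86…/7.519167… = 2.37526…
r ≈ ln(R0)/T = ln(7.519167…)/2.37526… = 0.84936… → 0.849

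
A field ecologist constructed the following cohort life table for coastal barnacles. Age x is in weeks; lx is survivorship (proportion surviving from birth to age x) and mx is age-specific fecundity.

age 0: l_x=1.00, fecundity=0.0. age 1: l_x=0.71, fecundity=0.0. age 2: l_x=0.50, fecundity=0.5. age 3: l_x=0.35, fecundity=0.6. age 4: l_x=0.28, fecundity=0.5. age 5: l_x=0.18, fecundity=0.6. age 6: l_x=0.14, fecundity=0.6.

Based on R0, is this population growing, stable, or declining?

R0 = Σ lx·mx = 0 + 0 + 0.25 + 0.21 + 0.14 + 0.108 + 0.084 = 0.792
R0 < 1, so the population is declining.

declining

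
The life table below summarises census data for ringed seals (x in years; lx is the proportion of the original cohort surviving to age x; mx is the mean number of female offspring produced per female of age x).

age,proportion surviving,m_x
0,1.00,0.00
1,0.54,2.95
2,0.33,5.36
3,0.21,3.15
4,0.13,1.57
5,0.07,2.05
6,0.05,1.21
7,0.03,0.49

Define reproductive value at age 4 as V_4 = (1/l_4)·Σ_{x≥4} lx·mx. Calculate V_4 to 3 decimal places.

3.252

lx·mx for x ≥ 4: 0.2041, 0.1435, 0.0605, 0.0147 → sum = 0.4228
V_4 = 0.4228 / l_4 = 0.4228 / 0.13 = 3.252308… → 3.252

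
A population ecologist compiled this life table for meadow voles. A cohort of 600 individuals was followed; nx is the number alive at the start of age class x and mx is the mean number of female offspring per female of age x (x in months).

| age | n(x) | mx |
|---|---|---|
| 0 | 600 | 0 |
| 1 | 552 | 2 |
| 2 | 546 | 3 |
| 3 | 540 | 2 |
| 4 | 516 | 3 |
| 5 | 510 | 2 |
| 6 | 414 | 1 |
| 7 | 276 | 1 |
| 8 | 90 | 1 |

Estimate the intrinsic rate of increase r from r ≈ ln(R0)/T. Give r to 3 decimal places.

0.740

lx = nx/n0 = nx/600: 1, 0.92, 0.91, 0.9, 0.86, 0.85, 0.69, 0.46, 0.15
R0 = Σ lx·mx = 0 + 1.84 + 2.73 + 1.8 + 2.58 + 1.7 + 0.69 + 0.46 + 0.15 = 11.95
Σ x·lx·mx = 40.08; T = 40.08/11.95 = 3.35397…
r ≈ ln(R0)/T = ln(11.95)/3.35397… = 0.73964… → 0.740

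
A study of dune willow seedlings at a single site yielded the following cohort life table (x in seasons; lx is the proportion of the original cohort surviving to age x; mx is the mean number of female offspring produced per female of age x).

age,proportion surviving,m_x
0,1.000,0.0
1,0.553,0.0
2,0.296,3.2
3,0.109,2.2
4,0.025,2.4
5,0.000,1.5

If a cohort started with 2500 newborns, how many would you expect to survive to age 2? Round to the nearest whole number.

740

Expected survivors = N0 · l_2 = 2500 × 0.296 = 740 → 740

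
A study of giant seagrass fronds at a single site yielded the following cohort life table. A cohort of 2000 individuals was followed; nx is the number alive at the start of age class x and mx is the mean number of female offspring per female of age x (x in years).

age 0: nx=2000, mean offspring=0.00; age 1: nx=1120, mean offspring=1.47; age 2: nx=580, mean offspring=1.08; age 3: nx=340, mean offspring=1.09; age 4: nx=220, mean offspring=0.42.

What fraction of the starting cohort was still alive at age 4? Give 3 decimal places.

l_4 = n_4/n_0 = 220/2000 = 0.11 → 0.110

0.110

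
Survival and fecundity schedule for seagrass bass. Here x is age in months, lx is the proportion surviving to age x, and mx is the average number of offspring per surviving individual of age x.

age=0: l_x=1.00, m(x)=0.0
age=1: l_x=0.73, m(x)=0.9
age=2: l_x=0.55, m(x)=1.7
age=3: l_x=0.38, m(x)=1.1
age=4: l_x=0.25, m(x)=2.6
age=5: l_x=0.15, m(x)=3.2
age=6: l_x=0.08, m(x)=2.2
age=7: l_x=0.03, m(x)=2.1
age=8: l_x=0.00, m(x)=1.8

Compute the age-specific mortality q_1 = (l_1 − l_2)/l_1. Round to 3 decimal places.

q_1 = (l_1 − l_2) / l_1 = (0.73 − 0.55) / 0.73
     = 0.18 / 0.73 = 0.246575… → 0.247

0.247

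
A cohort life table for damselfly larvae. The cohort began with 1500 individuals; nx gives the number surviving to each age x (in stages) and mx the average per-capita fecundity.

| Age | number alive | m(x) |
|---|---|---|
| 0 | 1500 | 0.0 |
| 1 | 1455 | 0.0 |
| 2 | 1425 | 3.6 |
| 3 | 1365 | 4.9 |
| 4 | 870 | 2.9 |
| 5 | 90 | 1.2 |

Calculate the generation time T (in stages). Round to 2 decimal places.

lx = nx/n0 = nx/1500: 1, 0.97, 0.95, 0.91, 0.58, 0.06
lx·mx: 0, 0, 3.42, 4.459, 1.682, 0.072 → R0 = 9.633
x·lx·mx: 0, 0, 6.84, 13.377, 6.728, 0.36 → Σ = 27.305
T = 27.305 / 9.633 = 2.834527… → 2.83

2.83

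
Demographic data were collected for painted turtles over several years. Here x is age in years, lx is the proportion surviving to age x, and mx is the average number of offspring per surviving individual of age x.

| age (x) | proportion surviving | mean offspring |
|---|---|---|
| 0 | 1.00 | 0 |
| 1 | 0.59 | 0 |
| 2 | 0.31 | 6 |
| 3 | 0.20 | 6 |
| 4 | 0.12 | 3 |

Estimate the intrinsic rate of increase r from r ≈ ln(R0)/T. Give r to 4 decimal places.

0.4801

R0 = Σ lx·mx = 0 + 0 + 1.86 + 1.2 + 0.36 = 3.42
Σ x·lx·mx = 8.76; T = 8.76/3.42 = 2.5614…
r ≈ ln(R0)/T = ln(3.42)/2.5614… = 0.480065… → 0.4801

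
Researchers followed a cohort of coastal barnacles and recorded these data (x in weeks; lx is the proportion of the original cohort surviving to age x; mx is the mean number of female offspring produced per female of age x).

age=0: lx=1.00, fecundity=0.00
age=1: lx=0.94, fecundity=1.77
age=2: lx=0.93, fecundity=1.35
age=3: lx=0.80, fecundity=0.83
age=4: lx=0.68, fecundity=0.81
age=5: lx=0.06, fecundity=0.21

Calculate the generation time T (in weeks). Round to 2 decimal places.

2.03

lx·mx: 0, 1.6638, 1.2555, 0.664, 0.5508, 0.0126 → R0 = 4.1467
x·lx·mx: 0, 1.6638, 2.511, 1.992, 2.2032, 0.063 → Σ = 8.433
T = 8.433 / 4.1467 = 2.033665… → 2.03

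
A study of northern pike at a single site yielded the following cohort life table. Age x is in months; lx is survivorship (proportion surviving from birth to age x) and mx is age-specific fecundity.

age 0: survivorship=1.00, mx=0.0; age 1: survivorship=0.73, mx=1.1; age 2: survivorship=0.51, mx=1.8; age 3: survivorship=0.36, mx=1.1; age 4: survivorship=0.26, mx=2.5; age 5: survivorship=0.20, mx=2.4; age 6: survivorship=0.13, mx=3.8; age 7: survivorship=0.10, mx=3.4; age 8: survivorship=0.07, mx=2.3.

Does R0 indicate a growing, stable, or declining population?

R0 = Σ lx·mx = 0 + 0.803 + 0.918 + 0.396 + 0.65 + 0.48 + 0.494 + 0.34 + 0.161 = 4.242
R0 > 1, so the population is growing.

growing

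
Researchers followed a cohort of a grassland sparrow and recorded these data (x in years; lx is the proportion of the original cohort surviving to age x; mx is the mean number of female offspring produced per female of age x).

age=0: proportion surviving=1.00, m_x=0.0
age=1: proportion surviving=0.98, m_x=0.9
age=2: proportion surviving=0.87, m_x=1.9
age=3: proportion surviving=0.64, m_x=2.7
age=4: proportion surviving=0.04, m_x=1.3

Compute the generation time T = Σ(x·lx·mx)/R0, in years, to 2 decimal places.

lx·mx: 0, 0.882, 1.653, 1.728, 0.052 → R0 = 4.315
x·lx·mx: 0, 0.882, 3.306, 5.184, 0.208 → Σ = 9.58
T = 9.58 / 4.315 = 2.220162… → 2.22

2.22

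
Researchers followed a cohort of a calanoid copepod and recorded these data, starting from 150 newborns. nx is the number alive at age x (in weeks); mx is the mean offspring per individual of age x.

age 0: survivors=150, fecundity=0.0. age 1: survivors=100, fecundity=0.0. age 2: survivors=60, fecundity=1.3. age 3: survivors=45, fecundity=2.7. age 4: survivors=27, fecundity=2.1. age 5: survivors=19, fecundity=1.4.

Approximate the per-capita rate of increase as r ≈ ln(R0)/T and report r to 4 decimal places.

lx = nx/n0 = nx/150: 1, 0.66667…, 0.4, 0.3, 0.18, 0.12667…
R0 = Σ lx·mx = 0 + 0 + 0.52 + 0.81 + 0.378 + 0.17733… = 1.885333…
Σ x·lx·mx = 5.868667…; T = 5.868667…/1.885333… = 3.1128…
r ≈ ln(R0)/T = ln(1.885333…)/3.1128… = 0.203709… → 0.2037

0.2037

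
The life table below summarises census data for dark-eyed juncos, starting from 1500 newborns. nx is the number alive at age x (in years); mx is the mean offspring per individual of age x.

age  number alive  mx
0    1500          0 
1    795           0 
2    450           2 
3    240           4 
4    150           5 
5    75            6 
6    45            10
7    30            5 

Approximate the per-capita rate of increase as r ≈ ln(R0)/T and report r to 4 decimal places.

lx = nx/n0 = nx/1500: 1, 0.53, 0.3, 0.16, 0.1, 0.05, 0.03, 0.02
R0 = Σ lx·mx = 0 + 0 + 0.6 + 0.64 + 0.5 + 0.3 + 0.3 + 0.1 = 2.44
Σ x·lx·mx = 9.12; T = 9.12/2.44 = 3.7377…
r ≈ ln(R0)/T = ln(2.44)/3.7377… = 0.238649… → 0.2386

0.2386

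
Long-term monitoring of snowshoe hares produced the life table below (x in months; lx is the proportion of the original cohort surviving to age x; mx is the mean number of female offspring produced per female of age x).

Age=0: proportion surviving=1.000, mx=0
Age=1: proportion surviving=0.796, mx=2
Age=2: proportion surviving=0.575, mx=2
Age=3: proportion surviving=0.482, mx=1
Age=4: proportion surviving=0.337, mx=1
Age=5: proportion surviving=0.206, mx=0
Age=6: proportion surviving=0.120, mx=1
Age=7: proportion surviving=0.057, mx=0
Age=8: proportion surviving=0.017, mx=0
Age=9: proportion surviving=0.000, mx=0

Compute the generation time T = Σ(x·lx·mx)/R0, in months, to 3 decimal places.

lx·mx: 0, 1.592, 1.15, 0.482, 0.337, 0, 0.12, 0, 0, 0 → R0 = 3.681
x·lx·mx: 0, 1.592, 2.3, 1.446, 1.348, 0, 0.72, 0, 0, 0 → Σ = 7.406
T = 7.406 / 3.681 = 2.011953… → 2.012

2.012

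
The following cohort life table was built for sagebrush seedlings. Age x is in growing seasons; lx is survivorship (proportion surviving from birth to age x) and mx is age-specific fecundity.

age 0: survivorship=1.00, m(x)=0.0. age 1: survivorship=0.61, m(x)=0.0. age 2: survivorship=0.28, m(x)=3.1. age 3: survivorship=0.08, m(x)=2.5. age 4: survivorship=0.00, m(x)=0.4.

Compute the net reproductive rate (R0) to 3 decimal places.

1.068

lx·mx by age: 0, 0, 0.868, 0.2, 0
R0 = Σ lx·mx = 1.068 → 1.068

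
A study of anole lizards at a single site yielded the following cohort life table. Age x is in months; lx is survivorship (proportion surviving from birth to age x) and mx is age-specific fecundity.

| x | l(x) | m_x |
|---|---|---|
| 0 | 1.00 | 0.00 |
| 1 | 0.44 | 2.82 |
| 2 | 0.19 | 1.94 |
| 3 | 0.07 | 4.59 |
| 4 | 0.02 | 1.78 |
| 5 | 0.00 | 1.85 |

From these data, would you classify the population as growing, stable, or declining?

R0 = Σ lx·mx = 0 + 1.2408 + 0.3686 + 0.3213 + 0.0356 + 0 = 1.9663
R0 > 1, so the population is growing.

growing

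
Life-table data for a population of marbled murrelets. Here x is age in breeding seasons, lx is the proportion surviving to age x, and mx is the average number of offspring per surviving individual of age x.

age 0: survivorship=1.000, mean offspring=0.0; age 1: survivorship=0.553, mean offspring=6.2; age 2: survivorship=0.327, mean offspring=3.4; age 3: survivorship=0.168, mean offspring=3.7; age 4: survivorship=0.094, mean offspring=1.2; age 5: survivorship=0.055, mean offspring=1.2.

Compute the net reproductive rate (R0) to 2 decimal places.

lx·mx by age: 0, 3.4286, 1.1118, 0.6216, 0.1128, 0.066
R0 = Σ lx·mx = 5.3408 → 5.34

5.34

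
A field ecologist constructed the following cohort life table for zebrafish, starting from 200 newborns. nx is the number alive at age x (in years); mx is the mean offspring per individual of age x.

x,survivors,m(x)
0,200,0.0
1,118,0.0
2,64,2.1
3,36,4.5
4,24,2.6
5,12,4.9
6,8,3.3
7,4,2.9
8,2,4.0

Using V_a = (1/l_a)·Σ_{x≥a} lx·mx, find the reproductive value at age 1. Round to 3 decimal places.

lx = nx/n0 = nx/200: 1, 0.59, 0.32, 0.18, 0.12, 0.06, 0.04, 0.02, 0.01
lx·mx for x ≥ 1: 0, 0.672, 0.81, 0.312, 0.294, 0.132, 0.058, 0.04 → sum = 2.318
V_1 = 2.318 / l_1 = 2.318 / 0.59 = 3.928814… → 3.929

3.929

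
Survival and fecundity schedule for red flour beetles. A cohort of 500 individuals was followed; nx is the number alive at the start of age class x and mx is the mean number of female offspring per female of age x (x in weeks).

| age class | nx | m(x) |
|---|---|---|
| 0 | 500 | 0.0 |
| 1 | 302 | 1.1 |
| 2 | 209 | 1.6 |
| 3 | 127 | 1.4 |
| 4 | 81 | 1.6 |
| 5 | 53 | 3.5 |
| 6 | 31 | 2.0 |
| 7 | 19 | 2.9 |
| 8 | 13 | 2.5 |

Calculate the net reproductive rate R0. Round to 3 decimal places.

lx = nx/n0 = nx/500: 1, 0.604, 0.418, 0.254, 0.162, 0.106, 0.062, 0.038, 0.026
lx·mx by age: 0, 0.6644, 0.6688, 0.3556, 0.2592, 0.371, 0.124, 0.1102, 0.065
R0 = Σ lx·mx = 2.6182 → 2.618

2.618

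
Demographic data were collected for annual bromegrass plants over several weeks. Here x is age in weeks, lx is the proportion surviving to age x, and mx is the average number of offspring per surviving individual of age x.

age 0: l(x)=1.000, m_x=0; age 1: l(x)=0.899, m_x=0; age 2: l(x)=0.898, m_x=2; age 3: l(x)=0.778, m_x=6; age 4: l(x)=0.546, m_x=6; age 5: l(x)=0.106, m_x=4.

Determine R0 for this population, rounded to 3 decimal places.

lx·mx by age: 0, 0, 1.796, 4.668, 3.276, 0.424
R0 = Σ lx·mx = 10.164 → 10.164

10.164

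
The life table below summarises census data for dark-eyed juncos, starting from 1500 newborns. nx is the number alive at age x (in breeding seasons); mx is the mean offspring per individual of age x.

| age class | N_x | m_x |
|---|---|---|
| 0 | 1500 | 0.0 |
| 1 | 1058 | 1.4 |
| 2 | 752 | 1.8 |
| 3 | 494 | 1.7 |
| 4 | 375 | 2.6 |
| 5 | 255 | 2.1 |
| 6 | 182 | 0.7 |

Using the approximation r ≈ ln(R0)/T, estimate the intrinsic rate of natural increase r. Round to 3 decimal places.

lx = nx/n0 = nx/1500: 1, 0.70533…, 0.50133…, 0.32933…, 0.25, 0.17, 0.12133…
R0 = Σ lx·mx = 0 + 0.98747… + 0.9024… + 0.55987… + 0.65 + 0.357 + 0.08493… = 3.541667…
Σ x·lx·mx = 9.366467…; T = 9.366467…/3.541667… = 2.64465…
r ≈ ln(R0)/T = ln(3.541667…)/2.64465… = 0.47817… → 0.478

0.478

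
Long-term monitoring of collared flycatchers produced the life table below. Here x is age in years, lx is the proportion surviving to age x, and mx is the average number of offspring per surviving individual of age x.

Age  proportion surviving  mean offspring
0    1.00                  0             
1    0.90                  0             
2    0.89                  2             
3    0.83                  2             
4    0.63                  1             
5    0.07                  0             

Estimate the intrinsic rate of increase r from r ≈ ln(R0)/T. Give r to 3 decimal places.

0.517

R0 = Σ lx·mx = 0 + 0 + 1.78 + 1.66 + 0.63 + 0 = 4.07
Σ x·lx·mx = 11.06; T = 11.06/4.07 = 2.71744…
r ≈ ln(R0)/T = ln(4.07)/2.71744… = 0.51653… → 0.517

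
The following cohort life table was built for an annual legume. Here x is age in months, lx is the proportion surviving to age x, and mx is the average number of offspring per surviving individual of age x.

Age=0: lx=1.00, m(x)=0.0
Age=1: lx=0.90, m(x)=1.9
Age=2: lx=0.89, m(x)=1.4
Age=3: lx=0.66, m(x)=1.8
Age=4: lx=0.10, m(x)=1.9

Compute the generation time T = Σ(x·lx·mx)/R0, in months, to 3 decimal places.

lx·mx: 0, 1.71, 1.246, 1.188, 0.19 → R0 = 4.334
x·lx·mx: 0, 1.71, 2.492, 3.564, 0.76 → Σ = 8.526
T = 8.526 / 4.334 = 1.967236… → 1.967

1.967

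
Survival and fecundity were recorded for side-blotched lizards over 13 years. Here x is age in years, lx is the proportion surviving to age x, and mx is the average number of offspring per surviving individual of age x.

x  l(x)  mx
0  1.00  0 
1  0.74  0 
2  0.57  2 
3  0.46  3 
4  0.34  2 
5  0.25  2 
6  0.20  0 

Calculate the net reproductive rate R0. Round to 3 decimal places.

lx·mx by age: 0, 0, 1.14, 1.38, 0.68, 0.5, 0
R0 = Σ lx·mx = 3.7 → 3.700

3.700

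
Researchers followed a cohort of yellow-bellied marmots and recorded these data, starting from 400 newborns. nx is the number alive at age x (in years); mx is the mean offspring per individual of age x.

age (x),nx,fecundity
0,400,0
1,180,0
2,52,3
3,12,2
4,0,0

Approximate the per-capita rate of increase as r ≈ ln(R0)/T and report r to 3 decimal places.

lx = nx/n0 = nx/400: 1, 0.45, 0.13, 0.03, 0
R0 = Σ lx·mx = 0 + 0 + 0.39 + 0.06 + 0 = 0.45
Σ x·lx·mx = 0.96; T = 0.96/0.45 = 2.13333…
r ≈ ln(R0)/T = ln(0.45)/2.13333… = -0.3743… → -0.374

-0.374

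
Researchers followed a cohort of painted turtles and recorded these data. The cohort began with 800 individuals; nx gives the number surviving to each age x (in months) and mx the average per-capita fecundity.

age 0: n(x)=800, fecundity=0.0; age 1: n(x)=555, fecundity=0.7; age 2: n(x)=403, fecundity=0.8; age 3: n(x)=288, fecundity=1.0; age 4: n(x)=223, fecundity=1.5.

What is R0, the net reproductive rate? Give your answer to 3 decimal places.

lx = nx/n0 = nx/800: 1, 0.69375, 0.50375, 0.36, 0.27875
lx·mx by age: 0, 0.485625, 0.403, 0.36, 0.418125
R0 = Σ lx·mx = 1.66675 → 1.667

1.667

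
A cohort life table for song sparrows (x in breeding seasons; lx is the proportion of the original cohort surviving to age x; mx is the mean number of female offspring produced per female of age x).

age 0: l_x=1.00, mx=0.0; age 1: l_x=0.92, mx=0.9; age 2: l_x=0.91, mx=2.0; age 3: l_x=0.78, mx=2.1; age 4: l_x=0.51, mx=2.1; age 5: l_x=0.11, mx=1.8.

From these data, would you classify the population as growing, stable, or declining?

R0 = Σ lx·mx = 0 + 0.828 + 1.82 + 1.638 + 1.071 + 0.198 = 5.555
R0 > 1, so the population is growing.

growing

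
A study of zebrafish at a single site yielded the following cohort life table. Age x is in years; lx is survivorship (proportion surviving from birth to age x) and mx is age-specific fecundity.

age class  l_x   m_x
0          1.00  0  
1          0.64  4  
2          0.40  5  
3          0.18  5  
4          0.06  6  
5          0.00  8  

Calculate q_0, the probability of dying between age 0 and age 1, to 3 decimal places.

0.360

q_0 = (l_0 − l_1) / l_0 = (1 − 0.64) / 1
     = 0.36 / 1 = 0.36 → 0.360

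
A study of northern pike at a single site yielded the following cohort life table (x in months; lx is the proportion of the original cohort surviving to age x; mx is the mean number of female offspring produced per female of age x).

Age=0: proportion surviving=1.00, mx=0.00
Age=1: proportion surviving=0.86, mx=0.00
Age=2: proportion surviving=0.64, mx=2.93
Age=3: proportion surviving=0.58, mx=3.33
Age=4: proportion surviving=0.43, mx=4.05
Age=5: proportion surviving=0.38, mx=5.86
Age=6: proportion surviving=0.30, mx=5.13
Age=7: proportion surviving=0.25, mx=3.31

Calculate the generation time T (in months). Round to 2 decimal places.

4.21

lx·mx: 0, 0, 1.8752, 1.9314, 1.7415, 2.2268, 1.539, 0.8275 → R0 = 10.1414
x·lx·mx: 0, 0, 3.7504, 5.7942, 6.966, 11.134, 9.234, 5.7925 → Σ = 42.6711
T = 42.6711 / 10.1414 = 4.207614… → 4.21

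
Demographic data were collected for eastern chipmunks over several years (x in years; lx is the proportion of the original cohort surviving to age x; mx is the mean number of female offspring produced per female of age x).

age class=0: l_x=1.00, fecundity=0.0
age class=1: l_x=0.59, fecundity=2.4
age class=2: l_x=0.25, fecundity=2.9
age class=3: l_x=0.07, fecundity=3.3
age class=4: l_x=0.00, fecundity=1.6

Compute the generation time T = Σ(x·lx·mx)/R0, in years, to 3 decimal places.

lx·mx: 0, 1.416, 0.725, 0.231, 0 → R0 = 2.372
x·lx·mx: 0, 1.416, 1.45, 0.693, 0 → Σ = 3.559
T = 3.559 / 2.372 = 1.500422… → 1.500

1.500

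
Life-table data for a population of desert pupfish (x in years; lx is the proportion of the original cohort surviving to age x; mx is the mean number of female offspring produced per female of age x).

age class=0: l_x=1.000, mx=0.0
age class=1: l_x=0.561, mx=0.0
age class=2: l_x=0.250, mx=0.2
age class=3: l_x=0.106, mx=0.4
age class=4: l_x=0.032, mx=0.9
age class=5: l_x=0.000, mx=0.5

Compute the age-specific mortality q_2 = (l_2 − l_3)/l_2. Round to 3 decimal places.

q_2 = (l_2 − l_3) / l_2 = (0.25 − 0.106) / 0.25
     = 0.144 / 0.25 = 0.576 → 0.576

0.576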